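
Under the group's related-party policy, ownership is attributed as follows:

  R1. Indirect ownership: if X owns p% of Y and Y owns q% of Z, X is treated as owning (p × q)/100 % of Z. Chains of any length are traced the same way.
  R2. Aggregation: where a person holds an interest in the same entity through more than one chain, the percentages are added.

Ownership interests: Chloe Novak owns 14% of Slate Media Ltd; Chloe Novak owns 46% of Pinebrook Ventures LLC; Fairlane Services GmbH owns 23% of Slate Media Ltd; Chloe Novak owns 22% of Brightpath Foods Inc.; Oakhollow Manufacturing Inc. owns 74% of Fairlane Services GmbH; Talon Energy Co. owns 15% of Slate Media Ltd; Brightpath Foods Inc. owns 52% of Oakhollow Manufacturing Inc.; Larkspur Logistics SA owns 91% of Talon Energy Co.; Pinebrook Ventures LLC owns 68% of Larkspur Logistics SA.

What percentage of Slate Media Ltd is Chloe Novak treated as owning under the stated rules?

Chain via Pinebrook Ventures LLC → Larkspur Logistics SA → Talon Energy Co. (R1): 46% × 68% × 91% × 15% = 4.26972% of Slate Media Ltd.
Chain via Brightpath Foods Inc. → Oakhollow Manufacturing Inc. → Fairlane Services GmbH (R1): 22% × 52% × 74% × 23% = 1.947088% of Slate Media Ltd.
Direct interest in Slate Media Ltd: 14%.
Aggregating (R2): 4.26972% + 1.947088% + 14% = 20.216808%.

20.216808%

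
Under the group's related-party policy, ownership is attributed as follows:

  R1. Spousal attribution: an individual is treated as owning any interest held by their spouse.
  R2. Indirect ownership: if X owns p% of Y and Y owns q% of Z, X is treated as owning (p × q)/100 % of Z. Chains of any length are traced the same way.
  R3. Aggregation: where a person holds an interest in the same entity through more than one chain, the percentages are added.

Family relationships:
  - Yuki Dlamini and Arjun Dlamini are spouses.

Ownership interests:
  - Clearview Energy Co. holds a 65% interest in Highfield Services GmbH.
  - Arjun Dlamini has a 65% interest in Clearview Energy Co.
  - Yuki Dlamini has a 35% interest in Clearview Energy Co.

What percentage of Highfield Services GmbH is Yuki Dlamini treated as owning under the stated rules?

By spousal attribution (R1), Yuki Dlamini is treated as also owning Arjun Dlamini's interest in Clearview Energy Co, giving 35% + 65% = 100%.
Chain via Clearview Energy Co. (R2): 100% × 65% = 65% of Highfield Services GmbH.

65%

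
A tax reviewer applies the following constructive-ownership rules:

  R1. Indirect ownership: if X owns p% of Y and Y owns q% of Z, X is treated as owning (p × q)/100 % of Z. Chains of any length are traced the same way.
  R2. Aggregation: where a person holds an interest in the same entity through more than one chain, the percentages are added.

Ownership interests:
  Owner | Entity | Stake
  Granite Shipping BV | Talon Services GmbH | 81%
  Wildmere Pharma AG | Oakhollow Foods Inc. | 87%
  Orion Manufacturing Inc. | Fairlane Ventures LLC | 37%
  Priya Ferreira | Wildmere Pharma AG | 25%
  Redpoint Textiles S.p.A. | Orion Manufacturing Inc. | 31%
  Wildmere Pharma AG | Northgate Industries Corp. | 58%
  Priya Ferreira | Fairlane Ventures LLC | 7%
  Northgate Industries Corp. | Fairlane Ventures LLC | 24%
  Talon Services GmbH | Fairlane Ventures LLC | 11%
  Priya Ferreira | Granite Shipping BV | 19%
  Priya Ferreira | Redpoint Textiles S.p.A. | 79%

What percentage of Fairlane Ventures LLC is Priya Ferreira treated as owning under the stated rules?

Chain via Redpoint Textiles S.p.A. → Orion Manufacturing Inc. (R1): 79% × 31% × 37% = 9.0613% of Fairlane Ventures LLC.
Chain via Granite Shipping BV → Talon Services GmbH (R1): 19% × 81% × 11% = 1.6929% of Fairlane Ventures LLC.
Chain via Wildmere Pharma AG → Northgate Industries Corp. (R1): 25% × 58% × 24% = 3.48% of Fairlane Ventures LLC.
Direct interest in Fairlane Ventures LLC: 7%.
Aggregating (R2): 9.0613% + 1.6929% + 3.48% + 7% = 21.2342%.

21.2342%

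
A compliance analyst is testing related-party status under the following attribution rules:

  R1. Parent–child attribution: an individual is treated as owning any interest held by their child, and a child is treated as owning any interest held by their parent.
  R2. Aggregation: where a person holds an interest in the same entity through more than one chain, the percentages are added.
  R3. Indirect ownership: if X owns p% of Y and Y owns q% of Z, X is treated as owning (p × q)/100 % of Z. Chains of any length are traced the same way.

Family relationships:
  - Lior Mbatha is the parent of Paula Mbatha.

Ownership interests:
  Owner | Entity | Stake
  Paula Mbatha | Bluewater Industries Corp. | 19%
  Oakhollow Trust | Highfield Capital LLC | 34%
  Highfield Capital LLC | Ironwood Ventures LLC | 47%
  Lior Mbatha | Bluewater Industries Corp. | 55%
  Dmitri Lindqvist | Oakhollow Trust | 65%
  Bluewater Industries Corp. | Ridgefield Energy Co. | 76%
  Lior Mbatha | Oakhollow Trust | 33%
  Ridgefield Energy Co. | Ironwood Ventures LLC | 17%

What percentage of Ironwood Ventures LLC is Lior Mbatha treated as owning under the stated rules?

By parent–child attribution (R1), Lior Mbatha is treated as also owning Paula Mbatha's interest in Bluewater Industries Corp, giving 55% + 19% = 74%.
Chain via Bluewater Industries Corp. → Ridgefield Energy Co. (R3): 74% × 76% × 17% = 9.5608% of Ironwood Ventures LLC.
Chain via Oakhollow Trust → Highfield Capital LLC (R3): 33% × 34% × 47% = 5.2734% of Ironwood Ventures LLC.
Aggregating (R2): 9.5608% + 5.2734% = 14.8342%.

14.8342%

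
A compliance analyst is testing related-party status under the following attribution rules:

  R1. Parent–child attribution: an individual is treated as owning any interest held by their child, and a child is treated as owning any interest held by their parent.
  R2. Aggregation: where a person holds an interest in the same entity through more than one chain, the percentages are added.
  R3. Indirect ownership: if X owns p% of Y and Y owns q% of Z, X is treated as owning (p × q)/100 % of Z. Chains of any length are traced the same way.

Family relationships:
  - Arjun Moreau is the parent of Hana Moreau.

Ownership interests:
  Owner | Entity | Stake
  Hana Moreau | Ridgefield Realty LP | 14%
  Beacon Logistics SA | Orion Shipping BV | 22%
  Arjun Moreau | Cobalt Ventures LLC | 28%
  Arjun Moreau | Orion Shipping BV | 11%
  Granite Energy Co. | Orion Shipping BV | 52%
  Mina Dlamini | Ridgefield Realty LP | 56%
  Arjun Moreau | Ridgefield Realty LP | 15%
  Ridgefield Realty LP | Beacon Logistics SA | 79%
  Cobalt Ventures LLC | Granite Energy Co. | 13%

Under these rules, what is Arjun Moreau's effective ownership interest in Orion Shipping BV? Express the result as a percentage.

By parent–child attribution (R1), Arjun Moreau is treated as also owning Hana Moreau's interest in Ridgefield Realty LP, giving 15% + 14% = 29%.
Chain via Cobalt Ventures LLC → Granite Energy Co. (R3): 28% × 13% × 52% = 1.8928% of Orion Shipping BV.
Chain via Ridgefield Realty LP → Beacon Logistics SA (R3): 29% × 79% × 22% = 5.0402% of Orion Shipping BV.
Direct interest in Orion Shipping BV: 11%.
Aggregating (R2): 1.8928% + 5.0402% + 11% = 17.933%.

17.933%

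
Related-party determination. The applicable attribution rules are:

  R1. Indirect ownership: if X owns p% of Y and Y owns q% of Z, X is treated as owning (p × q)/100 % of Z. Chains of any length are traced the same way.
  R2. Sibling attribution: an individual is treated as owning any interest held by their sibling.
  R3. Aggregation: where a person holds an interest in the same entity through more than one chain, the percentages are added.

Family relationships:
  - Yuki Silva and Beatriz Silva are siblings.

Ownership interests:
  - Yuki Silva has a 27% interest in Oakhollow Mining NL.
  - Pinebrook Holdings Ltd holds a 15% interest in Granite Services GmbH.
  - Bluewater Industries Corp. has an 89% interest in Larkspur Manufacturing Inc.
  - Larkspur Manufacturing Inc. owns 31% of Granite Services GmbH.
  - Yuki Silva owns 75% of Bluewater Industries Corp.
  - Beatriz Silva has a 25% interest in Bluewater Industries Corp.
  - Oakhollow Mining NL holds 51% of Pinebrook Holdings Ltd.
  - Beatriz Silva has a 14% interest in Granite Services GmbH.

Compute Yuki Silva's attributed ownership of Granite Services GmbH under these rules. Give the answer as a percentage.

43.6555%

By sibling attribution (R2), Yuki Silva is treated as also owning Beatriz Silva's interest in Bluewater Industries Corp, giving 75% + 25% = 100%.
By sibling attribution (R2), Yuki Silva is treated as owning Beatriz Silva's 14% interest in Granite Services GmbH.
Chain via Oakhollow Mining NL → Pinebrook Holdings Ltd (R1): 27% × 51% × 15% = 2.0655% of Granite Services GmbH.
Chain via Bluewater Industries Corp. → Larkspur Manufacturing Inc. (R1): 100% × 89% × 31% = 27.59% of Granite Services GmbH.
Direct interest in Granite Services GmbH: 14%.
Aggregating (R3): 2.0655% + 27.59% + 14% = 43.6555%.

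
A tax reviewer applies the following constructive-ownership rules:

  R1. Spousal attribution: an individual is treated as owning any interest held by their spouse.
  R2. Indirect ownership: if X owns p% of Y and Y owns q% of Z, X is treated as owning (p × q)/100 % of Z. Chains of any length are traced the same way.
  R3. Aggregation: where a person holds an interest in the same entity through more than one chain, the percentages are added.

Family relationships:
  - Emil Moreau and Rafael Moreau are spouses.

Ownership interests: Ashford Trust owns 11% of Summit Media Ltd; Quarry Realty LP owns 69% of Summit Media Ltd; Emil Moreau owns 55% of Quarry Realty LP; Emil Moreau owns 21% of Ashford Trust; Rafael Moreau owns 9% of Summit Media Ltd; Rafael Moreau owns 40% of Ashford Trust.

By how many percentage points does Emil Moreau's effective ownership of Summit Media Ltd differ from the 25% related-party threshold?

28.66

By spousal attribution (R1), Emil Moreau is treated as also owning Rafael Moreau's interest in Ashford Trust, giving 21% + 40% = 61%.
By spousal attribution (R1), Emil Moreau is treated as owning Rafael Moreau's 9% interest in Summit Media Ltd.
Chain via Quarry Realty LP (R2): 55% × 69% = 37.95% of Summit Media Ltd.
Chain via Ashford Trust (R2): 61% × 11% = 6.71% of Summit Media Ltd.
Direct interest in Summit Media Ltd: 9%.
Aggregating (R3): 37.95% + 6.71% + 9% = 53.66%.
53.66% exceeds the 25% threshold by 28.66 percentage points.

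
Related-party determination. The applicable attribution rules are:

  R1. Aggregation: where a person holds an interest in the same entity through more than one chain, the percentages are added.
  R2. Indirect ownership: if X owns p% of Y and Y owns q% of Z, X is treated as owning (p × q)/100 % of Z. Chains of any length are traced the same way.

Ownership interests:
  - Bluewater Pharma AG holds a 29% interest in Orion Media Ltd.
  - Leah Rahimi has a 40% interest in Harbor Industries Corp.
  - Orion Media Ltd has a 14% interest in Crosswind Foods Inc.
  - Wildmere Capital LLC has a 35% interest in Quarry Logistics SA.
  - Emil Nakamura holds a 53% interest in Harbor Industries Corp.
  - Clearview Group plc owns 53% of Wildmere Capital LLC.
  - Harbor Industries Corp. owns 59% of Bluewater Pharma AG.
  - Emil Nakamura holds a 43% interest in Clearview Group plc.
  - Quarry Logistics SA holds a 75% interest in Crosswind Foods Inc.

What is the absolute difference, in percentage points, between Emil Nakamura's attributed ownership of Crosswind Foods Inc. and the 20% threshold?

12.748063

Chain via Clearview Group plc → Wildmere Capital LLC → Quarry Logistics SA (R2): 43% × 53% × 35% × 75% = 5.982375% of Crosswind Foods Inc.
Chain via Harbor Industries Corp. → Bluewater Pharma AG → Orion Media Ltd (R2): 53% × 59% × 29% × 14% = 1.269562% of Crosswind Foods Inc.
Aggregating (R1): 5.982375% + 1.269562% = 7.251937%.
7.251937% falls short of the 20% threshold by 12.748063 percentage points.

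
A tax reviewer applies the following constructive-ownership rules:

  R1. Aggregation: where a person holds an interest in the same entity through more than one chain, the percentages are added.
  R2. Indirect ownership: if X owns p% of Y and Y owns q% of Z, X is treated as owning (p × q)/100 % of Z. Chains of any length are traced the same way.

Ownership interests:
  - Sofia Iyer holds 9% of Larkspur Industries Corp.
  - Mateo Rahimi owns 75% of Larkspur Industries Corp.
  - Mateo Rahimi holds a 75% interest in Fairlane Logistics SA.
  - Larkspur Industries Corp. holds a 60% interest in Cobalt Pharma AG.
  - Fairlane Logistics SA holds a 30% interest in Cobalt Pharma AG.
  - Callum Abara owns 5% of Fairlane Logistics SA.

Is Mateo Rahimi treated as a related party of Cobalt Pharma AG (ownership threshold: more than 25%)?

Chain via Fairlane Logistics SA (R2): 75% × 30% = 22.5% of Cobalt Pharma AG.
Chain via Larkspur Industries Corp. (R2): 75% × 60% = 45% of Cobalt Pharma AG.
Aggregating (R1): 22.5% + 45% = 67.5%.
67.5% exceeds the 25% threshold, so Mateo is a related party to Cobalt Pharma AG.

Yes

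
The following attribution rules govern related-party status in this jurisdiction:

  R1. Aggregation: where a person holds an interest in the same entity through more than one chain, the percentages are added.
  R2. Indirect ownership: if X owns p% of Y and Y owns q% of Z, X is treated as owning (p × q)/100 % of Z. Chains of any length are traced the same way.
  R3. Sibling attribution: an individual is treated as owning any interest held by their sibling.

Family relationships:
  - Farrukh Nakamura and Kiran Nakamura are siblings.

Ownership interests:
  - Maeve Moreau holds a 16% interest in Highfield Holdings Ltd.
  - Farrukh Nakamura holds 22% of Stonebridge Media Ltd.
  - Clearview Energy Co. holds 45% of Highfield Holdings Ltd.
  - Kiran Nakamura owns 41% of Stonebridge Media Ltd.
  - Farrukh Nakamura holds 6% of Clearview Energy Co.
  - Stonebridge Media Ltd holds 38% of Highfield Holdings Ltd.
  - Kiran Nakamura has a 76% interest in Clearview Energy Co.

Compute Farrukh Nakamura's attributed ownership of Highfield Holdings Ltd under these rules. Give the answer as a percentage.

60.84%

By sibling attribution (R3), Farrukh Nakamura is treated as also owning Kiran Nakamura's interest in Stonebridge Media Ltd, giving 22% + 41% = 63%.
By sibling attribution (R3), Farrukh Nakamura is treated as also owning Kiran Nakamura's interest in Clearview Energy Co, giving 6% + 76% = 82%.
Chain via Stonebridge Media Ltd (R2): 63% × 38% = 23.94% of Highfield Holdings Ltd.
Chain via Clearview Energy Co. (R2): 82% × 45% = 36.9% of Highfield Holdings Ltd.
Aggregating (R1): 23.94% + 36.9% = 60.84%.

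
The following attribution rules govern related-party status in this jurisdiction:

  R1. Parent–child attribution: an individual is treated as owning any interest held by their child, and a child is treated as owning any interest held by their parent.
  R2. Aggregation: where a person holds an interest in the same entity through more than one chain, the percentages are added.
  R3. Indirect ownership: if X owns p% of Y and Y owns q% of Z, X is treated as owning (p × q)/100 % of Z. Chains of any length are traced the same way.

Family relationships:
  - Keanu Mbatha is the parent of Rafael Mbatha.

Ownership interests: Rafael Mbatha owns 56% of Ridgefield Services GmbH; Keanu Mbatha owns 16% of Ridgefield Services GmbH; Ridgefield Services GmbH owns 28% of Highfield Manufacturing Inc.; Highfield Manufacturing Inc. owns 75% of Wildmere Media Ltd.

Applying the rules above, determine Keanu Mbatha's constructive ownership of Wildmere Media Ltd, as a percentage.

15.12%

By parent–child attribution (R1), Keanu Mbatha is treated as also owning Rafael Mbatha's interest in Ridgefield Services GmbH, giving 16% + 56% = 72%.
Chain via Ridgefield Services GmbH → Highfield Manufacturing Inc. (R3): 72% × 28% × 75% = 15.12% of Wildmere Media Ltd.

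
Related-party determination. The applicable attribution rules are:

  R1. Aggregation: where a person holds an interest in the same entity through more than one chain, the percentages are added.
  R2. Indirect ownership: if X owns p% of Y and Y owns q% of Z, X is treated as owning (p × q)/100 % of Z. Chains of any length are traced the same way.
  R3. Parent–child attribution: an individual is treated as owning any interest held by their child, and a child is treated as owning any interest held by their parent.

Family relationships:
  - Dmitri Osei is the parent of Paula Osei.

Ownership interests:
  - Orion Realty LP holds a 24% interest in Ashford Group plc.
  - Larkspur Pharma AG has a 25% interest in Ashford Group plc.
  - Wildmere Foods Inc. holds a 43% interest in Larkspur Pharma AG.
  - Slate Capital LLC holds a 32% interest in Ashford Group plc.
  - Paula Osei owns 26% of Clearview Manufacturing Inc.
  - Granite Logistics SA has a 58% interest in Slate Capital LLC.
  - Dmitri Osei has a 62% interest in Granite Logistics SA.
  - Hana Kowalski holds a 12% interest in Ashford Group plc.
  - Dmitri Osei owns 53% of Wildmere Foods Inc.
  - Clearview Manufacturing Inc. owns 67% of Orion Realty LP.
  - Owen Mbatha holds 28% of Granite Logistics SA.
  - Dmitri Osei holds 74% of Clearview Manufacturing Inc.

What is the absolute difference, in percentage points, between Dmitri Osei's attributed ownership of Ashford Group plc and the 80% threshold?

By parent–child attribution (R3), Dmitri Osei is treated as also owning Paula Osei's interest in Clearview Manufacturing Inc, giving 74% + 26% = 100%.
Chain via Clearview Manufacturing Inc. → Orion Realty LP (R2): 100% × 67% × 24% = 16.08% of Ashford Group plc.
Chain via Granite Logistics SA → Slate Capital LLC (R2): 62% × 58% × 32% = 11.5072% of Ashford Group plc.
Chain via Wildmere Foods Inc. → Larkspur Pharma AG (R2): 53% × 43% × 25% = 5.6975% of Ashford Group plc.
Aggregating (R1): 16.08% + 11.5072% + 5.6975% = 33.2847%.
33.2847% falls short of the 80% threshold by 46.7153 percentage points.

46.7153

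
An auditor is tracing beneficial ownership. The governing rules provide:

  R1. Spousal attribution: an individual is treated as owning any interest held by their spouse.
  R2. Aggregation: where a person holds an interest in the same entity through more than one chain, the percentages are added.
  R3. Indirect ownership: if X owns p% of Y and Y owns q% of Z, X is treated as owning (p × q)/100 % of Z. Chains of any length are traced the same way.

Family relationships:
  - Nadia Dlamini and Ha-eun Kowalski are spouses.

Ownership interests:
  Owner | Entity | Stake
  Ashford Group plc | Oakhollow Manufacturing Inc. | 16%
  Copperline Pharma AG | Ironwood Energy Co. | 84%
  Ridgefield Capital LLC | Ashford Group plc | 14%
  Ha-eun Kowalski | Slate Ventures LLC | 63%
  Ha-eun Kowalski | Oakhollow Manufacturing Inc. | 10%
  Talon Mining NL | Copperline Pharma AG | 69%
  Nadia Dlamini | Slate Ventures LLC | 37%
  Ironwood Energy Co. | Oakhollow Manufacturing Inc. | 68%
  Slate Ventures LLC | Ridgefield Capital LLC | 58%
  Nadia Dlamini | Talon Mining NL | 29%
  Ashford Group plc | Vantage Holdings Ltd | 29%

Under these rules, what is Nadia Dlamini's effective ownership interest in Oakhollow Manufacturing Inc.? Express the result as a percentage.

By spousal attribution (R1), Nadia Dlamini is treated as also owning Ha-eun Kowalski's interest in Slate Ventures LLC, giving 37% + 63% = 100%.
By spousal attribution (R1), Nadia Dlamini is treated as owning Ha-eun Kowalski's 10% interest in Oakhollow Manufacturing Inc.
Chain via Slate Ventures LLC → Ridgefield Capital LLC → Ashford Group plc (R3): 100% × 58% × 14% × 16% = 1.2992% of Oakhollow Manufacturing Inc.
Chain via Talon Mining NL → Copperline Pharma AG → Ironwood Energy Co. (R3): 29% × 69% × 84% × 68% = 11.429712% of Oakhollow Manufacturing Inc.
Direct interest in Oakhollow Manufacturing Inc: 10%.
Aggregating (R2): 1.2992% + 11.429712% + 10% = 22.728912%.

22.728912%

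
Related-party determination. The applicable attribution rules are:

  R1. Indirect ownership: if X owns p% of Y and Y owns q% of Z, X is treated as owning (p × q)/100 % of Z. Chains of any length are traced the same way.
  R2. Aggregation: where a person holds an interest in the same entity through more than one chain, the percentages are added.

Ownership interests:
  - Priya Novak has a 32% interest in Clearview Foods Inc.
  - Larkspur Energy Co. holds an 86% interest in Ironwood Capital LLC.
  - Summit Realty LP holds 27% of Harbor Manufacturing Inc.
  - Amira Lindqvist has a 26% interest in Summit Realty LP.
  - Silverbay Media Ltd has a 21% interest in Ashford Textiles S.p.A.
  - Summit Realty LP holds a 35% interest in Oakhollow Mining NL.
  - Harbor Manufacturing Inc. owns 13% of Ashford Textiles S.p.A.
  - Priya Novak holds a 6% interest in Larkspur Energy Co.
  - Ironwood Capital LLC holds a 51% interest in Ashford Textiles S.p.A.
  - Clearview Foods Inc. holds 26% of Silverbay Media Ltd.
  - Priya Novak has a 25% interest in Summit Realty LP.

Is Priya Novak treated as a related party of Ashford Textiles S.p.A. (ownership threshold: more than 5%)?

Chain via Larkspur Energy Co. → Ironwood Capital LLC (R1): 6% × 86% × 51% = 2.6316% of Ashford Textiles S.p.A.
Chain via Summit Realty LP → Harbor Manufacturing Inc. (R1): 25% × 27% × 13% = 0.8775% of Ashford Textiles S.p.A.
Chain via Clearview Foods Inc. → Silverbay Media Ltd (R1): 32% × 26% × 21% = 1.7472% of Ashford Textiles S.p.A.
Aggregating (R2): 2.6316% + 0.8775% + 1.7472% = 5.2563%.
5.2563% exceeds the 5% threshold, so Priya is a related party to Ashford Textiles S.p.A.

Yes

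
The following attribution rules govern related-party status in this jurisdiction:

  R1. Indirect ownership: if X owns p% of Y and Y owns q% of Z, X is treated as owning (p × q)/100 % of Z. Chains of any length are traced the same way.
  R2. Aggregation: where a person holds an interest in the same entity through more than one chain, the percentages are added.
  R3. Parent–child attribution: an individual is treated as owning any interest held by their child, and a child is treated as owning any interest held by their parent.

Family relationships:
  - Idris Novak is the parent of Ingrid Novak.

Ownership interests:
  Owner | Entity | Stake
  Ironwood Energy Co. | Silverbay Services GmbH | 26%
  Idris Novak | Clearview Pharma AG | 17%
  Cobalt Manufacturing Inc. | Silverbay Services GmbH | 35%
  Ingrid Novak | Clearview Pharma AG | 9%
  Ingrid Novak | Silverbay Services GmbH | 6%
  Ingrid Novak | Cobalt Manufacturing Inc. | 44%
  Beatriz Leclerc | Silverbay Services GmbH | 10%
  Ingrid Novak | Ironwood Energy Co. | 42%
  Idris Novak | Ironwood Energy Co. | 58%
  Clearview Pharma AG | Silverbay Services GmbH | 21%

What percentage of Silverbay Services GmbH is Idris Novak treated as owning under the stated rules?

By parent–child attribution (R3), Idris Novak is treated as also owning Ingrid Novak's interest in Clearview Pharma AG, giving 17% + 9% = 26%.
By parent–child attribution (R3), Idris Novak is treated as also owning Ingrid Novak's interest in Ironwood Energy Co, giving 58% + 42% = 100%.
By parent–child attribution (R3), Idris Novak is treated as owning Ingrid Novak's 44% interest in Cobalt Manufacturing Inc.
By parent–child attribution (R3), Idris Novak is treated as owning Ingrid Novak's 6% interest in Silverbay Services GmbH.
Chain via Clearview Pharma AG (R1): 26% × 21% = 5.46% of Silverbay Services GmbH.
Chain via Ironwood Energy Co. (R1): 100% × 26% = 26% of Silverbay Services GmbH.
Chain via Cobalt Manufacturing Inc. (R1): 44% × 35% = 15.4% of Silverbay Services GmbH.
Direct interest in Silverbay Services GmbH: 6%.
Aggregating (R2): 5.46% + 26% + 15.4% + 6% = 52.86%.

52.86%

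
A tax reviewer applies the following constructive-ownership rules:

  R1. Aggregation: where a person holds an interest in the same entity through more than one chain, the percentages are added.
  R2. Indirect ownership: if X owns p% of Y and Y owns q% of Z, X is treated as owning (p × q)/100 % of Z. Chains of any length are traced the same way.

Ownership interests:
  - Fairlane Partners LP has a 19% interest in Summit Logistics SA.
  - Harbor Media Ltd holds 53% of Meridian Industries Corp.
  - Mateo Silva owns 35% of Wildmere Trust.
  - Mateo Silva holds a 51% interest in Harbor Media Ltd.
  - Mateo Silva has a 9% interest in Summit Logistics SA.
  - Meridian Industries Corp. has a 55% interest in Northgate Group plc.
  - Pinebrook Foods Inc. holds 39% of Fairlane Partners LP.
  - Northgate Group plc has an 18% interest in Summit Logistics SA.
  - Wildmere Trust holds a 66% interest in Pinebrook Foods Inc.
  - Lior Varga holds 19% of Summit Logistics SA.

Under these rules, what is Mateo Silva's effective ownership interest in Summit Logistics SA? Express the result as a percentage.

13.38768%

Chain via Wildmere Trust → Pinebrook Foods Inc. → Fairlane Partners LP (R2): 35% × 66% × 39% × 19% = 1.71171% of Summit Logistics SA.
Chain via Harbor Media Ltd → Meridian Industries Corp. → Northgate Group plc (R2): 51% × 53% × 55% × 18% = 2.67597% of Summit Logistics SA.
Direct interest in Summit Logistics SA: 9%.
Aggregating (R1): 1.71171% + 2.67597% + 9% = 13.38768%.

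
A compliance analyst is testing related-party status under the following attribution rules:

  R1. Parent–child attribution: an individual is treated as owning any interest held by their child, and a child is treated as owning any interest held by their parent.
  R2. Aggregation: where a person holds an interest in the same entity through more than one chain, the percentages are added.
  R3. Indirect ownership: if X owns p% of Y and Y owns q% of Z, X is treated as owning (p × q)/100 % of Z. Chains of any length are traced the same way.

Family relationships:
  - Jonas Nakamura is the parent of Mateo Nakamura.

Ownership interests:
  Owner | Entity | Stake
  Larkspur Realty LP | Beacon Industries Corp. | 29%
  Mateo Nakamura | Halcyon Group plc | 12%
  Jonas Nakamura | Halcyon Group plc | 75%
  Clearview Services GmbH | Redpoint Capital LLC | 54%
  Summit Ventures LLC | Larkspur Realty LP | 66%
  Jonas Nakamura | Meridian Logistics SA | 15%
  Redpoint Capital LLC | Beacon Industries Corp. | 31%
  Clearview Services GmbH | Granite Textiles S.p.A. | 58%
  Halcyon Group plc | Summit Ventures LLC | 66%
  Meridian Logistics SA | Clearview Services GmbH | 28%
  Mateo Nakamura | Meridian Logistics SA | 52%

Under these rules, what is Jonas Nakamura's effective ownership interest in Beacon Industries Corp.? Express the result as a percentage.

14.130612%

By parent–child attribution (R1), Jonas Nakamura is treated as also owning Mateo Nakamura's interest in Meridian Logistics SA, giving 15% + 52% = 67%.
By parent–child attribution (R1), Jonas Nakamura is treated as also owning Mateo Nakamura's interest in Halcyon Group plc, giving 75% + 12% = 87%.
Chain via Meridian Logistics SA → Clearview Services GmbH → Redpoint Capital LLC (R3): 67% × 28% × 54% × 31% = 3.140424% of Beacon Industries Corp.
Chain via Halcyon Group plc → Summit Ventures LLC → Larkspur Realty LP (R3): 87% × 66% × 66% × 29% = 10.990188% of Beacon Industries Corp.
Aggregating (R2): 3.140424% + 10.990188% = 14.130612%.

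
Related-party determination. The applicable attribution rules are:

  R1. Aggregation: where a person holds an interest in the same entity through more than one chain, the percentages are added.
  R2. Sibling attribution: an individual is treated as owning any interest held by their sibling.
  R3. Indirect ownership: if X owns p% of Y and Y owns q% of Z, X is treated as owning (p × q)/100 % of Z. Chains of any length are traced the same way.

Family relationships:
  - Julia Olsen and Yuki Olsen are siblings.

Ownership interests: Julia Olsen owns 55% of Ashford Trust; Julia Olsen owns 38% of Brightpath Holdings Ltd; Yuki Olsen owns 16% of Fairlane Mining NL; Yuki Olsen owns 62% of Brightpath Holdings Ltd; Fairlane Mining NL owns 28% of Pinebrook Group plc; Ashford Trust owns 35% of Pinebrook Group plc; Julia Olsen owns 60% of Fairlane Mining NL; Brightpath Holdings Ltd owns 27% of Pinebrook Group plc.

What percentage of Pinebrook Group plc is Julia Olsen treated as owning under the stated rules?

67.53%

By sibling attribution (R2), Julia Olsen is treated as also owning Yuki Olsen's interest in Brightpath Holdings Ltd, giving 38% + 62% = 100%.
By sibling attribution (R2), Julia Olsen is treated as also owning Yuki Olsen's interest in Fairlane Mining NL, giving 60% + 16% = 76%.
Chain via Ashford Trust (R3): 55% × 35% = 19.25% of Pinebrook Group plc.
Chain via Brightpath Holdings Ltd (R3): 100% × 27% = 27% of Pinebrook Group plc.
Chain via Fairlane Mining NL (R3): 76% × 28% = 21.28% of Pinebrook Group plc.
Aggregating (R1): 19.25% + 27% + 21.28% = 67.53%.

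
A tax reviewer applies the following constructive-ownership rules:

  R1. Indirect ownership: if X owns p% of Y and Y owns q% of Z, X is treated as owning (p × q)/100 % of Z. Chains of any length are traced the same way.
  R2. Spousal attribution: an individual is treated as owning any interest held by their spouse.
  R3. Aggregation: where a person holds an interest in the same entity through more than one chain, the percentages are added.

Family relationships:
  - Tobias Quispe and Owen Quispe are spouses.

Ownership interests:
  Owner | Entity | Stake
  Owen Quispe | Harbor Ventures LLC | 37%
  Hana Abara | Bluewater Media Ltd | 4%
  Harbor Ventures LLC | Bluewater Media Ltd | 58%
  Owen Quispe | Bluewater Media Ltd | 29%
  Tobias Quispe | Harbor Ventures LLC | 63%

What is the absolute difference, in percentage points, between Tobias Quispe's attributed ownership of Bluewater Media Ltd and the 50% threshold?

37

By spousal attribution (R2), Tobias Quispe is treated as also owning Owen Quispe's interest in Harbor Ventures LLC, giving 63% + 37% = 100%.
By spousal attribution (R2), Tobias Quispe is treated as owning Owen Quispe's 29% interest in Bluewater Media Ltd.
Chain via Harbor Ventures LLC (R1): 100% × 58% = 58% of Bluewater Media Ltd.
Direct interest in Bluewater Media Ltd: 29%.
Aggregating (R3): 58% + 29% = 87%.
87% exceeds the 50% threshold by 37 percentage points.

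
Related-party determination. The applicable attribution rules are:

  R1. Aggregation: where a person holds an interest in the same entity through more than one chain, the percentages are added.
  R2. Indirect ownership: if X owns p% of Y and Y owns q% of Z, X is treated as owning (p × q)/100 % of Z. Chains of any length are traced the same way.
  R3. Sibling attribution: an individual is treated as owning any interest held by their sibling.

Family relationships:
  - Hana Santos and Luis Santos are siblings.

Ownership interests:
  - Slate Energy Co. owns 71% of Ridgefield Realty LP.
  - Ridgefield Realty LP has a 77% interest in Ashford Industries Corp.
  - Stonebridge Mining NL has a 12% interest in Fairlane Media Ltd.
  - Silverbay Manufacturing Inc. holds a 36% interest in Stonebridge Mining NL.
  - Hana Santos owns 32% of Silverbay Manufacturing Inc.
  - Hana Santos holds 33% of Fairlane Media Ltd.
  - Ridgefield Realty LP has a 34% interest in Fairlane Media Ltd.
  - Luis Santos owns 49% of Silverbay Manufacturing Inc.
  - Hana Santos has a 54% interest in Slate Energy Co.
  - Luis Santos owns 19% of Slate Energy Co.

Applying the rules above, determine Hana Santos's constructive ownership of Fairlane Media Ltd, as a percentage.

By sibling attribution (R3), Hana Santos is treated as also owning Luis Santos's interest in Slate Energy Co, giving 54% + 19% = 73%.
By sibling attribution (R3), Hana Santos is treated as also owning Luis Santos's interest in Silverbay Manufacturing Inc, giving 32% + 49% = 81%.
Chain via Slate Energy Co. → Ridgefield Realty LP (R2): 73% × 71% × 34% = 17.6222% of Fairlane Media Ltd.
Chain via Silverbay Manufacturing Inc. → Stonebridge Mining NL (R2): 81% × 36% × 12% = 3.4992% of Fairlane Media Ltd.
Direct interest in Fairlane Media Ltd: 33%.
Aggregating (R1): 17.6222% + 3.4992% + 33% = 54.1214%.

54.1214%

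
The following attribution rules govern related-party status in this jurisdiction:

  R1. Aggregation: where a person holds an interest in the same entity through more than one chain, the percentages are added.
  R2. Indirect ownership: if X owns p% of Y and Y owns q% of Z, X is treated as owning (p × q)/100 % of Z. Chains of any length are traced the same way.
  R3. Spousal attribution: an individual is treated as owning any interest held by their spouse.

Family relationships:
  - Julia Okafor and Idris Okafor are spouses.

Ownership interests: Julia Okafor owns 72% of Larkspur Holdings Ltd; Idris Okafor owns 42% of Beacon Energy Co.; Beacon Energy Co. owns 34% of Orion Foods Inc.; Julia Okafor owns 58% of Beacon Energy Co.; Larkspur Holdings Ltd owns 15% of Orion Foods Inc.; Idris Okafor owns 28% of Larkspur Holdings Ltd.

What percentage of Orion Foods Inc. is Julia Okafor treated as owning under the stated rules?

By spousal attribution (R3), Julia Okafor is treated as also owning Idris Okafor's interest in Beacon Energy Co, giving 58% + 42% = 100%.
By spousal attribution (R3), Julia Okafor is treated as also owning Idris Okafor's interest in Larkspur Holdings Ltd, giving 72% + 28% = 100%.
Chain via Beacon Energy Co. (R2): 100% × 34% = 34% of Orion Foods Inc.
Chain via Larkspur Holdings Ltd (R2): 100% × 15% = 15% of Orion Foods Inc.
Aggregating (R1): 34% + 15% = 49%.

49%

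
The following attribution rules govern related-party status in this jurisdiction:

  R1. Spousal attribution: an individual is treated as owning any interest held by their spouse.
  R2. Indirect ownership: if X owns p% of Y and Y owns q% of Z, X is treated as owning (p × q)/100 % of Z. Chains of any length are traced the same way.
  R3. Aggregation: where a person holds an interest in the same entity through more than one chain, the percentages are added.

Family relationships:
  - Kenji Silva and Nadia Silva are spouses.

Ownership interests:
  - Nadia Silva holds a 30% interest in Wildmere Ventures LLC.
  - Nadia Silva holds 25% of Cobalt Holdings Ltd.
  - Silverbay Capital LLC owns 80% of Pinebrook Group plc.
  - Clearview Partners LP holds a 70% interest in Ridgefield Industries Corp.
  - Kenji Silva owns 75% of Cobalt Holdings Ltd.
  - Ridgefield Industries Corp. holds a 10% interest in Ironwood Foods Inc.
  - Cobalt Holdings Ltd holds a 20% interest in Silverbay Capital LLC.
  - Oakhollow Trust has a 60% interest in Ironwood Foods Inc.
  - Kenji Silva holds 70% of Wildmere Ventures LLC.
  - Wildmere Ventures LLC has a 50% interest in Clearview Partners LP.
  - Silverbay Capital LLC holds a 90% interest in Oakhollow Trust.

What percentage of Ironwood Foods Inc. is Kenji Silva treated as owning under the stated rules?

14.3%

By spousal attribution (R1), Kenji Silva is treated as also owning Nadia Silva's interest in Cobalt Holdings Ltd, giving 75% + 25% = 100%.
By spousal attribution (R1), Kenji Silva is treated as also owning Nadia Silva's interest in Wildmere Ventures LLC, giving 70% + 30% = 100%.
Chain via Cobalt Holdings Ltd → Silverbay Capital LLC → Oakhollow Trust (R2): 100% × 20% × 90% × 60% = 10.8% of Ironwood Foods Inc.
Chain via Wildmere Ventures LLC → Clearview Partners LP → Ridgefield Industries Corp. (R2): 100% × 50% × 70% × 10% = 3.5% of Ironwood Foods Inc.
Aggregating (R3): 10.8% + 3.5% = 14.3%.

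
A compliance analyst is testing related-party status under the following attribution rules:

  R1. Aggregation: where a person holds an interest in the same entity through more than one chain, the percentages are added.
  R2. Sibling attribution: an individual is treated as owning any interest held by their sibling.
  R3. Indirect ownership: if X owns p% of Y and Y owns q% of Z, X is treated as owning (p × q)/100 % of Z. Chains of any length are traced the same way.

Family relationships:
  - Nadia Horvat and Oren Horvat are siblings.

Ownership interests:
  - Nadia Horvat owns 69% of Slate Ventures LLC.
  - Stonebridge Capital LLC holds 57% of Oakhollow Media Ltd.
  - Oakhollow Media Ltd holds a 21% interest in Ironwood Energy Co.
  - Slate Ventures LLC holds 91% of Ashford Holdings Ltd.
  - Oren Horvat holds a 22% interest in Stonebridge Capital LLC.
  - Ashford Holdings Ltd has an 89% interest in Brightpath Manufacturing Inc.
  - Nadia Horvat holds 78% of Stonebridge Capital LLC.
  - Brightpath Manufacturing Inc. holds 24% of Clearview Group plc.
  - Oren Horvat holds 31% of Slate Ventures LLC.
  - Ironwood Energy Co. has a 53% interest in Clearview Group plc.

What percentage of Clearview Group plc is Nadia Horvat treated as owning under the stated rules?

25.7817%

By sibling attribution (R2), Nadia Horvat is treated as also owning Oren Horvat's interest in Stonebridge Capital LLC, giving 78% + 22% = 100%.
By sibling attribution (R2), Nadia Horvat is treated as also owning Oren Horvat's interest in Slate Ventures LLC, giving 69% + 31% = 100%.
Chain via Stonebridge Capital LLC → Oakhollow Media Ltd → Ironwood Energy Co. (R3): 100% × 57% × 21% × 53% = 6.3441% of Clearview Group plc.
Chain via Slate Ventures LLC → Ashford Holdings Ltd → Brightpath Manufacturing Inc. (R3): 100% × 91% × 89% × 24% = 19.4376% of Clearview Group plc.
Aggregating (R1): 6.3441% + 19.4376% = 25.7817%.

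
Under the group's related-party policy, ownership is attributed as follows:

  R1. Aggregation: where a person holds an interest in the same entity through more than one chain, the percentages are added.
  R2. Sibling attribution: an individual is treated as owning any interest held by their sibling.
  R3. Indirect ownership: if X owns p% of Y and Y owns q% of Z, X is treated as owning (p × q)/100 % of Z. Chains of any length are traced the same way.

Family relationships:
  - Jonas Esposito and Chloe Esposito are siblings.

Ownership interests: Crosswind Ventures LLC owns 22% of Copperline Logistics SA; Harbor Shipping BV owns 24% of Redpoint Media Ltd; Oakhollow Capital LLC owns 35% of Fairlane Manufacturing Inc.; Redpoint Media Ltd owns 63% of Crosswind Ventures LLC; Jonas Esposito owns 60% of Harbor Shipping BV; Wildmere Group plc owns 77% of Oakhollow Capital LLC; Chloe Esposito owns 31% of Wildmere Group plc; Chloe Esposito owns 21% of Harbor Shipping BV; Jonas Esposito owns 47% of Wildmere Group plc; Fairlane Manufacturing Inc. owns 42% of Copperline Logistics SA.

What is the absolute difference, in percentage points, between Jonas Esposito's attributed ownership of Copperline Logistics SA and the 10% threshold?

By sibling attribution (R2), Jonas Esposito is treated as also owning Chloe Esposito's interest in Harbor Shipping BV, giving 60% + 21% = 81%.
By sibling attribution (R2), Jonas Esposito is treated as also owning Chloe Esposito's interest in Wildmere Group plc, giving 47% + 31% = 78%.
Chain via Harbor Shipping BV → Redpoint Media Ltd → Crosswind Ventures LLC (R3): 81% × 24% × 63% × 22% = 2.694384% of Copperline Logistics SA.
Chain via Wildmere Group plc → Oakhollow Capital LLC → Fairlane Manufacturing Inc. (R3): 78% × 77% × 35% × 42% = 8.82882% of Copperline Logistics SA.
Aggregating (R1): 2.694384% + 8.82882% = 11.523204%.
11.523204% exceeds the 10% threshold by 1.523204 percentage points.

1.523204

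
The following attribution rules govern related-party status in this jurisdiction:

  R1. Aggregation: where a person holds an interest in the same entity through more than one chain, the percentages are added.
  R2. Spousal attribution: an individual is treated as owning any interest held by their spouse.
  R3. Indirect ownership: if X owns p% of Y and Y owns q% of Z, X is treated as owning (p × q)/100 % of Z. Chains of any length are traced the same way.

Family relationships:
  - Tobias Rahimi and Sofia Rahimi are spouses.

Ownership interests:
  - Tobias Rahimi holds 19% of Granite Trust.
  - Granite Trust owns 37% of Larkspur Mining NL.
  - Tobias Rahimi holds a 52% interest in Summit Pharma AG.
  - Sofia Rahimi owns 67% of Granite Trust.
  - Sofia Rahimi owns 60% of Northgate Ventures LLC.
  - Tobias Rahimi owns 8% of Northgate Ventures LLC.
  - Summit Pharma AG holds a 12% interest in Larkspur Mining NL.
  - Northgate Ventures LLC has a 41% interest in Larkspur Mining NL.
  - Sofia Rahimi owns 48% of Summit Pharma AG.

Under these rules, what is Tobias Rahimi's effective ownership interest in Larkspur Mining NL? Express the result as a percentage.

By spousal attribution (R2), Tobias Rahimi is treated as also owning Sofia Rahimi's interest in Summit Pharma AG, giving 52% + 48% = 100%.
By spousal attribution (R2), Tobias Rahimi is treated as also owning Sofia Rahimi's interest in Granite Trust, giving 19% + 67% = 86%.
By spousal attribution (R2), Tobias Rahimi is treated as also owning Sofia Rahimi's interest in Northgate Ventures LLC, giving 8% + 60% = 68%.
Chain via Summit Pharma AG (R3): 100% × 12% = 12% of Larkspur Mining NL.
Chain via Granite Trust (R3): 86% × 37% = 31.82% of Larkspur Mining NL.
Chain via Northgate Ventures LLC (R3): 68% × 41% = 27.88% of Larkspur Mining NL.
Aggregating (R1): 12% + 31.82% + 27.88% = 71.7%.

71.7%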